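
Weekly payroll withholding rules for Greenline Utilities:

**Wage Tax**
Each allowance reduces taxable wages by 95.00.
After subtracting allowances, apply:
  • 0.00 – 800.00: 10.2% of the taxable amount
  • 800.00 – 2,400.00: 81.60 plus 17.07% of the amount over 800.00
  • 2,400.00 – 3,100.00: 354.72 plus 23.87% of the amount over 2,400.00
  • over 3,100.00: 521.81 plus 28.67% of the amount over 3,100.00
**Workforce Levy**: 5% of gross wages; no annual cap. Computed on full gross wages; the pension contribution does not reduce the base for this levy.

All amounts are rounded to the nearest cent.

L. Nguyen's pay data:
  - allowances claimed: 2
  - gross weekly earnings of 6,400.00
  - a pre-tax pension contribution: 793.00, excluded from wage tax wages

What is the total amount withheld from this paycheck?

Wage Tax: taxable = 6,400.00 − 793.00 − 2×95.00 = 5,417.00
  521.81 + 28.67% × (5,417.00 − 3,100.00) = 521.81 + 28.67% × 2,317.00 = 1,186.09
Workforce Levy: 5% × 6,400.00 = 320.00
Total: 1,186.09 + 320.00 = 1,506.09

1,506.09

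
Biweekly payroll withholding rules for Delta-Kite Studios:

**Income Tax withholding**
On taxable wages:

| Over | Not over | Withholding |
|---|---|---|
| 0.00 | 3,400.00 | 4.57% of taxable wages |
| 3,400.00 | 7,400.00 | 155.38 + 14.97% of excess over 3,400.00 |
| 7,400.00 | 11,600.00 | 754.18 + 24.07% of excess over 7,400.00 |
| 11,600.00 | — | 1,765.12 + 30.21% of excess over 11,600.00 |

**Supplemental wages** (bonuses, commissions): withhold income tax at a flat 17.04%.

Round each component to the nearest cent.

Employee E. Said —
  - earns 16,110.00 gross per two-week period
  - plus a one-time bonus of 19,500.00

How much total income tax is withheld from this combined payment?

6,450.39

Income Tax: taxable = 16,110.00
  1,765.12 + 30.21% × (16,110.00 − 11,600.00) = 1,765.12 + 30.21% × 4,510.00 = 3,127.59
Supplemental (17.04% flat on bonus): 17.04% × 19,500.00 = 3,322.80
Total income tax: 3,127.59 + 3,322.80 = 6,450.39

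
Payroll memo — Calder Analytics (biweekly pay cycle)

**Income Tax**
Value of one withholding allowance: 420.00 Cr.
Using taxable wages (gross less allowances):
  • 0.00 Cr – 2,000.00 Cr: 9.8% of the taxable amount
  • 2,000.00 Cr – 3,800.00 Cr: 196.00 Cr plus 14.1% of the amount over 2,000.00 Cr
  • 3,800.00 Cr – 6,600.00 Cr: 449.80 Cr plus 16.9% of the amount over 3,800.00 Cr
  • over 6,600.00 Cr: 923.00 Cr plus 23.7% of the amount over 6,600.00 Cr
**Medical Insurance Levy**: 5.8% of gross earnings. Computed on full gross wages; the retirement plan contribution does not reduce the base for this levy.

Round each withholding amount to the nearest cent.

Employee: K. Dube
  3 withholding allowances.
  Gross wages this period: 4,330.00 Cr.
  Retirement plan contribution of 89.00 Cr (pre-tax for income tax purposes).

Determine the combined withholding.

585.46 Cr

Income Tax: taxable = 4,330.00 Cr − 89.00 Cr − 3×420.00 Cr = 2,981.00 Cr
  196.00 Cr + 14.1% × (2,981.00 Cr − 2,000.00 Cr) = 196.00 Cr + 14.1% × 981.00 Cr = 334.32 Cr
Medical Insurance Levy: 5.8% × 4,330.00 Cr = 251.14 Cr
Total: 334.32 Cr + 251.14 Cr = 585.46 Cr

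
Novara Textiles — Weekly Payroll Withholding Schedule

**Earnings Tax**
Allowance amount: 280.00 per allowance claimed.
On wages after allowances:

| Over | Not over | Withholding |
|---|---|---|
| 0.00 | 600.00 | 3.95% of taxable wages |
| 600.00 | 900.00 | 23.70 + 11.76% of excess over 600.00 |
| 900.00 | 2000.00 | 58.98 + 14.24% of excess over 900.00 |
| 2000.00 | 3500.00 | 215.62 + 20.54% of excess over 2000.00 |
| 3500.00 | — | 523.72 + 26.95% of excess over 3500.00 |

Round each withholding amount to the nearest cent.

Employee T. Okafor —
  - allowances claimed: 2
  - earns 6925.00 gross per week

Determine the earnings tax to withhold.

Earnings Tax: taxable = 6925.00 − 2×280.00 = 6365.00
  523.72 + 26.95% × (6365.00 − 3500.00) = 523.72 + 26.95% × 2865.00 = 1295.84

1295.84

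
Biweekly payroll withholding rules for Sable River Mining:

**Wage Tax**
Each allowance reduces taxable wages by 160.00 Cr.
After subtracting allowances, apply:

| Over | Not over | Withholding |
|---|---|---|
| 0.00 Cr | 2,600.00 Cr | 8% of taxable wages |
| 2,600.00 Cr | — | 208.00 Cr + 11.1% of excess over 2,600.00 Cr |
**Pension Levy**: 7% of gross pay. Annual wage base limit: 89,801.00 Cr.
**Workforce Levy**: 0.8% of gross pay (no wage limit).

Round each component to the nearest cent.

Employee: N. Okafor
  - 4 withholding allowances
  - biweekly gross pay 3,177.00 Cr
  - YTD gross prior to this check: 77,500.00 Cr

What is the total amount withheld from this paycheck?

Wage Tax: taxable = 3,177.00 Cr − 4×160.00 Cr = 2,537.00 Cr
  8% × 2,537.00 Cr = 202.96 Cr
Pension Levy: 7% × 3,177.00 Cr = 222.39 Cr
Workforce Levy: 0.8% × 3,177.00 Cr = 25.42 Cr
Total: 202.96 Cr + 222.39 Cr + 25.42 Cr = 450.77 Cr

450.77 Cr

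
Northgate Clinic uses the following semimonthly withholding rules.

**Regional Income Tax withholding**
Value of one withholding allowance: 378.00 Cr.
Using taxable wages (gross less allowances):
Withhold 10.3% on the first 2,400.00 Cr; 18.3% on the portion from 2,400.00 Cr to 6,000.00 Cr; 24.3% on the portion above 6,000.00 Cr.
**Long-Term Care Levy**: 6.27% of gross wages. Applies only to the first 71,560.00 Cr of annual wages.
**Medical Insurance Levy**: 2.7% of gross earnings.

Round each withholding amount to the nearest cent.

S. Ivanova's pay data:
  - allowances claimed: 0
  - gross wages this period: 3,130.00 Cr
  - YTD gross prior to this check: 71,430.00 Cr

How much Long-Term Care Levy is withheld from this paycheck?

Long-Term Care Levy: cap 71,560.00 Cr − YTD 71,430.00 Cr = 130.00 Cr subject; 6.27% × 130.00 Cr = 8.15 Cr

8.15 Cr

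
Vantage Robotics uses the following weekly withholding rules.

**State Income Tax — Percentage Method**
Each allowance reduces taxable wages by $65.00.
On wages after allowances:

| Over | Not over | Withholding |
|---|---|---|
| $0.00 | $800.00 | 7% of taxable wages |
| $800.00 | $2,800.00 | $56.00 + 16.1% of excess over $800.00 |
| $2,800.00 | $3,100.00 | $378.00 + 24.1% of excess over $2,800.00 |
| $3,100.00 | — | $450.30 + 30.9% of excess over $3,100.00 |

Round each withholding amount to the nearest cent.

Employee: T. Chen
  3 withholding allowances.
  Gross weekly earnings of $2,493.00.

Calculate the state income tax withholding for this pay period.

State Income Tax: taxable = $2,493.00 − 3×$65.00 = $2,298.00
  $56.00 + 16.1% × ($2,298.00 − $800.00) = $56.00 + 16.1% × $1,498.00 = $297.18

$297.18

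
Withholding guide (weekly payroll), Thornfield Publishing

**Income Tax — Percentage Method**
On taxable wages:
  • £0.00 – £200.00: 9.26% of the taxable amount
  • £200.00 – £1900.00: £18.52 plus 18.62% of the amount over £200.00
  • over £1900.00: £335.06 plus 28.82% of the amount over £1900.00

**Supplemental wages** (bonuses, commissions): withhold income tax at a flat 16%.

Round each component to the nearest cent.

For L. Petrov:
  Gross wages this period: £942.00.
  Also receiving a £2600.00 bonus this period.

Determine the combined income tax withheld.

£572.68

Income Tax: taxable = £942.00
  £18.52 + 18.62% × (£942.00 − £200.00) = £18.52 + 18.62% × £742.00 = £156.68
Supplemental (16% flat on bonus): 16% × £2600.00 = £416.00
Total income tax: £156.68 + £416.00 = £572.68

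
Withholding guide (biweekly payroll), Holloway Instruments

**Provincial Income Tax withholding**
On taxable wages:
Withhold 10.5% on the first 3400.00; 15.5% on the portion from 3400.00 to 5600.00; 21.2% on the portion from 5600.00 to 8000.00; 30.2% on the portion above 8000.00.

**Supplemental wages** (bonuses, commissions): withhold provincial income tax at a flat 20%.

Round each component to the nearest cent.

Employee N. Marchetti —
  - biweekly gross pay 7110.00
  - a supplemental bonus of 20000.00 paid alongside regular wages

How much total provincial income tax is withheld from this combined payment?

5018.12

Provincial Income Tax: taxable = 7110.00
  698.00 + 21.2% × (7110.00 − 5600.00) = 698.00 + 21.2% × 1510.00 = 1018.12
Supplemental (20% flat on bonus): 20% × 20000.00 = 4000.00
Total provincial income tax: 1018.12 + 4000.00 = 5018.12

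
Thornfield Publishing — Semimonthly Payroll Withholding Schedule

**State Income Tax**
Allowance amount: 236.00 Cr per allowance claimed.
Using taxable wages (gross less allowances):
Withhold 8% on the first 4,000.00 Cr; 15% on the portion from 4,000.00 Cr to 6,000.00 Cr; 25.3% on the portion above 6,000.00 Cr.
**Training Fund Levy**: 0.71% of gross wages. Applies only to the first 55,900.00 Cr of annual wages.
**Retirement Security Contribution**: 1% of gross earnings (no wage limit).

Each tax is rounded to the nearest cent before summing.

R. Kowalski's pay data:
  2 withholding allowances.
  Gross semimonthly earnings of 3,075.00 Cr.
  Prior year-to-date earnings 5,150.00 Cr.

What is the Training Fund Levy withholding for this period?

Training Fund Levy: 0.71% × 3,075.00 Cr = 21.83 Cr

21.83 Cr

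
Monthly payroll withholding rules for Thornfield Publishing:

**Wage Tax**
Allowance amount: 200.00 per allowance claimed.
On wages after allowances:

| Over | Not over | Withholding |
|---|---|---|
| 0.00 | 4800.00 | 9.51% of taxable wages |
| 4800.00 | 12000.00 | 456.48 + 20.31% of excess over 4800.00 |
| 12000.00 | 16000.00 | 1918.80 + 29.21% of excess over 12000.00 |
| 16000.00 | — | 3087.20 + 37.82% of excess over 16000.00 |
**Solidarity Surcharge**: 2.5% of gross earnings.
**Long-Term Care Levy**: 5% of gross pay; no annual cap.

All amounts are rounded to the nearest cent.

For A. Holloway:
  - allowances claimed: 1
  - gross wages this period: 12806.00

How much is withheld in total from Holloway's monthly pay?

3056.26

Wage Tax: taxable = 12806.00 − 1×200.00 = 12606.00
  1918.80 + 29.21% × (12606.00 − 12000.00) = 1918.80 + 29.21% × 606.00 = 2095.81
Solidarity Surcharge: 2.5% × 12806.00 = 320.15
Long-Term Care Levy: 5% × 12806.00 = 640.30
Total: 2095.81 + 320.15 + 640.30 = 3056.26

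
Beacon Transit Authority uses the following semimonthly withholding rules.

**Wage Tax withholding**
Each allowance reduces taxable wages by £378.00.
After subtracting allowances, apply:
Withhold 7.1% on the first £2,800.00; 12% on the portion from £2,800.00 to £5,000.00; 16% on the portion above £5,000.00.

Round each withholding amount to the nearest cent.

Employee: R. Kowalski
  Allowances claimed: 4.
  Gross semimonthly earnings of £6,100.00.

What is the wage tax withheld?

Wage Tax: taxable = £6,100.00 − 4×£378.00 = £4,588.00
  £198.80 + 12% × (£4,588.00 − £2,800.00) = £198.80 + 12% × £1,788.00 = £413.36

£413.36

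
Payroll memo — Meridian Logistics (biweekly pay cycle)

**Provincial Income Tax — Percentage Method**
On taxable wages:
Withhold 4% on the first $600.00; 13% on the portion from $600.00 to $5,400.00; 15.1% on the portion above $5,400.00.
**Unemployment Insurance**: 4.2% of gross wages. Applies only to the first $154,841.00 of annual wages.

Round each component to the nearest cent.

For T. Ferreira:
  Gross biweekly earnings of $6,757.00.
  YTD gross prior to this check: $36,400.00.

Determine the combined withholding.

$1,136.70

Provincial Income Tax: taxable = $6,757.00
  $648.00 + 15.1% × ($6,757.00 − $5,400.00) = $648.00 + 15.1% × $1,357.00 = $852.91
Unemployment Insurance: 4.2% × $6,757.00 = $283.79
Total: $852.91 + $283.79 = $1,136.70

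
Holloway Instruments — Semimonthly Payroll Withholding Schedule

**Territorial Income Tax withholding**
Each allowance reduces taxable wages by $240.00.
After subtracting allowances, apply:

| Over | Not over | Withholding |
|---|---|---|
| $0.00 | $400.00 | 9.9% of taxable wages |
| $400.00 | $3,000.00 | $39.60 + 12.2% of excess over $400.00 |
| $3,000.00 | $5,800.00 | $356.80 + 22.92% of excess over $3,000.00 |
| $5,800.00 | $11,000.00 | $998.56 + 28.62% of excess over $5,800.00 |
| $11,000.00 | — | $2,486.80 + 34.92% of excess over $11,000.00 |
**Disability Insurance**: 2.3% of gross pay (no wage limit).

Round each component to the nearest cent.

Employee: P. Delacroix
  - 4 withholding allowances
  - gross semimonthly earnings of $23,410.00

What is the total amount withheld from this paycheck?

Territorial Income Tax: taxable = $23,410.00 − 4×$240.00 = $22,450.00
  $2,486.80 + 34.92% × ($22,450.00 − $11,000.00) = $2,486.80 + 34.92% × $11,450.00 = $6,485.14
Disability Insurance: 2.3% × $23,410.00 = $538.43
Total: $6,485.14 + $538.43 = $7,023.57

$7,023.57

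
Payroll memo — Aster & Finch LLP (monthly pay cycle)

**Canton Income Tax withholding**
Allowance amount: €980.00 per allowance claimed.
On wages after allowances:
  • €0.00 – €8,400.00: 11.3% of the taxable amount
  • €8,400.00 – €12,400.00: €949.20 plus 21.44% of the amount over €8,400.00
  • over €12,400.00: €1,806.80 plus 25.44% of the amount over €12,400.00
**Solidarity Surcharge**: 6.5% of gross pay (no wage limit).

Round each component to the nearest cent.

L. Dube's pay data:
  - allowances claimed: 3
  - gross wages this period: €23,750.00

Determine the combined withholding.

Canton Income Tax: taxable = €23,750.00 − 3×€980.00 = €20,810.00
  €1,806.80 + 25.44% × (€20,810.00 − €12,400.00) = €1,806.80 + 25.44% × €8,410.00 = €3,946.30
Solidarity Surcharge: 6.5% × €23,750.00 = €1,543.75
Total: €3,946.30 + €1,543.75 = €5,490.05

€5,490.05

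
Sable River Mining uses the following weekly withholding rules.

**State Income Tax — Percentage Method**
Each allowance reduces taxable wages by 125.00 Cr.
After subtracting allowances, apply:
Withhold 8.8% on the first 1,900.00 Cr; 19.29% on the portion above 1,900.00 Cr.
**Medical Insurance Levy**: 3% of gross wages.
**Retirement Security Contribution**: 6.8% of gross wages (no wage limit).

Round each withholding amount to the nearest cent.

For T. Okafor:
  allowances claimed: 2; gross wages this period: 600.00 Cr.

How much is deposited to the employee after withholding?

State Income Tax: taxable = 600.00 Cr − 2×125.00 Cr = 350.00 Cr
  8.8% × 350.00 Cr = 30.80 Cr
Medical Insurance Levy: 3% × 600.00 Cr = 18.00 Cr
Retirement Security Contribution: 6.8% × 600.00 Cr = 40.80 Cr
Total withheld: 30.80 Cr + 18.00 Cr + 40.80 Cr = 89.60 Cr
Net pay: 600.00 Cr − 89.60 Cr = 510.40 Cr

510.40 Cr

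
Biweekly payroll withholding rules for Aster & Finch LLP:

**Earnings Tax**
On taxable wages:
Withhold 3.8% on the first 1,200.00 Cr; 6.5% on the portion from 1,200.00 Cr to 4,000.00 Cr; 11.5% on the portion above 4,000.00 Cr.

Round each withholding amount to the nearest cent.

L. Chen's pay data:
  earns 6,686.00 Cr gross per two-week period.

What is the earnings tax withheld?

Earnings Tax: taxable = 6,686.00 Cr
  227.60 Cr + 11.5% × (6,686.00 Cr − 4,000.00 Cr) = 227.60 Cr + 11.5% × 2,686.00 Cr = 536.49 Cr

536.49 Cr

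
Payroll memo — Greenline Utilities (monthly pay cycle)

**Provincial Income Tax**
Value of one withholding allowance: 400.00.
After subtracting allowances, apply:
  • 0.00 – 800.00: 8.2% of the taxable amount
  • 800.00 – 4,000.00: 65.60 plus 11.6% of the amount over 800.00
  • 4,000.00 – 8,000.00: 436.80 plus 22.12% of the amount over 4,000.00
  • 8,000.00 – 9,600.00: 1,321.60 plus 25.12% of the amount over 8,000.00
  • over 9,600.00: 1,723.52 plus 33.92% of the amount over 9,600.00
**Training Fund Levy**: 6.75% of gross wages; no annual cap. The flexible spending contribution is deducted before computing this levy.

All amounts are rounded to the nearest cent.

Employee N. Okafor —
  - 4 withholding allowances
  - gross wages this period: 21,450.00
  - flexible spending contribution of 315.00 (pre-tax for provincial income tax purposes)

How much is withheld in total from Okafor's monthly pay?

6,520.08

Provincial Income Tax: taxable = 21,450.00 − 315.00 − 4×400.00 = 19,535.00
  1,723.52 + 33.92% × (19,535.00 − 9,600.00) = 1,723.52 + 33.92% × 9,935.00 = 5,093.47
Training Fund Levy: 6.75% × 21,135.00 = 1,426.61
Total: 5,093.47 + 1,426.61 = 6,520.08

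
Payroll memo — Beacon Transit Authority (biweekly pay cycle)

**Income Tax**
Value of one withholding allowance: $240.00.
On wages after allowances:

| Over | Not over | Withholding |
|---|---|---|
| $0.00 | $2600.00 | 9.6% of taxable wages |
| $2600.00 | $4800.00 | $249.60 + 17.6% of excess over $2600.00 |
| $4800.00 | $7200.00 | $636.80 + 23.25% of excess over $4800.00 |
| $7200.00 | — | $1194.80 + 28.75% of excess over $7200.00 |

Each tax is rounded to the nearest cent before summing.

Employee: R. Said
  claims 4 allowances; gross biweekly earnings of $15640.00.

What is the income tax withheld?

$3345.30

Income Tax: taxable = $15640.00 − 4×$240.00 = $14680.00
  $1194.80 + 28.75% × ($14680.00 − $7200.00) = $1194.80 + 28.75% × $7480.00 = $3345.30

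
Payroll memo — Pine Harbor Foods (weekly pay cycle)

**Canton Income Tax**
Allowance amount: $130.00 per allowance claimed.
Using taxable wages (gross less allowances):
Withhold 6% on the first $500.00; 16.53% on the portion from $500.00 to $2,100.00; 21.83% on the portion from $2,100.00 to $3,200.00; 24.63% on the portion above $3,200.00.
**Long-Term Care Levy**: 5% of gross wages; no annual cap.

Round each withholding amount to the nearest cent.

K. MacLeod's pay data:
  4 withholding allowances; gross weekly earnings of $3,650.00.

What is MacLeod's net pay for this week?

$2,948.17

Canton Income Tax: taxable = $3,650.00 − 4×$130.00 = $3,130.00
  $294.48 + 21.83% × ($3,130.00 − $2,100.00) = $294.48 + 21.83% × $1,030.00 = $519.33
Long-Term Care Levy: 5% × $3,650.00 = $182.50
Total withheld: $519.33 + $182.50 = $701.83
Net pay: $3,650.00 − $701.83 = $2,948.17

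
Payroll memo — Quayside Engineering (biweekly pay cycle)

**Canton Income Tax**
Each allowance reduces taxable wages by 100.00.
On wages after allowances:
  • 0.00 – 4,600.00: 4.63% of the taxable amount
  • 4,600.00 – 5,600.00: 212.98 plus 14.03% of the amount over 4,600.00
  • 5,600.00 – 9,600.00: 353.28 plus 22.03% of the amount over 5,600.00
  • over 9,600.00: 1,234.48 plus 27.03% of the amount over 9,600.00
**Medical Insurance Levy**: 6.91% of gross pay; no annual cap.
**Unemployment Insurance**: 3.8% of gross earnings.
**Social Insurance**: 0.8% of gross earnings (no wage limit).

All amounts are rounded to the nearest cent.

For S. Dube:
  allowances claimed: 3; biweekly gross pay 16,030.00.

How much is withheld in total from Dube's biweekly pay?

Canton Income Tax: taxable = 16,030.00 − 3×100.00 = 15,730.00
  1,234.48 + 27.03% × (15,730.00 − 9,600.00) = 1,234.48 + 27.03% × 6,130.00 = 2,891.42
Medical Insurance Levy: 6.91% × 16,030.00 = 1,107.67
Unemployment Insurance: 3.8% × 16,030.00 = 609.14
Social Insurance: 0.8% × 16,030.00 = 128.24
Total: 2,891.42 + 1,107.67 + 609.14 + 128.24 = 4,736.47

4,736.47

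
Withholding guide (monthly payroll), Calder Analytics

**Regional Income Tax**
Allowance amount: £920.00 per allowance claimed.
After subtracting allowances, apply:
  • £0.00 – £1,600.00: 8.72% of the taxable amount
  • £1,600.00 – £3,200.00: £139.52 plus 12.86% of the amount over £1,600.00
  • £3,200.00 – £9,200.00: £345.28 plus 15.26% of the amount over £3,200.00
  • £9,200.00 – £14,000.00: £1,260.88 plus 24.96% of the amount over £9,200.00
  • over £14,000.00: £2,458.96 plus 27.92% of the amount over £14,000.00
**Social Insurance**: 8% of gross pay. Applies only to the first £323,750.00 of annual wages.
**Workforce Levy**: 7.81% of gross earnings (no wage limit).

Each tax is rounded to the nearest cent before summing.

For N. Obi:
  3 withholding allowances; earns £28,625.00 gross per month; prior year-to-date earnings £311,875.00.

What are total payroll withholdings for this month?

£8,957.28

Regional Income Tax: taxable = £28,625.00 − 3×£920.00 = £25,865.00
  £2,458.96 + 27.92% × (£25,865.00 − £14,000.00) = £2,458.96 + 27.92% × £11,865.00 = £5,771.67
Social Insurance: cap £323,750.00 − YTD £311,875.00 = £11,875.00 subject; 8% × £11,875.00 = £950.00
Workforce Levy: 7.81% × £28,625.00 = £2,235.61
Total: £5,771.67 + £950.00 + £2,235.61 = £8,957.28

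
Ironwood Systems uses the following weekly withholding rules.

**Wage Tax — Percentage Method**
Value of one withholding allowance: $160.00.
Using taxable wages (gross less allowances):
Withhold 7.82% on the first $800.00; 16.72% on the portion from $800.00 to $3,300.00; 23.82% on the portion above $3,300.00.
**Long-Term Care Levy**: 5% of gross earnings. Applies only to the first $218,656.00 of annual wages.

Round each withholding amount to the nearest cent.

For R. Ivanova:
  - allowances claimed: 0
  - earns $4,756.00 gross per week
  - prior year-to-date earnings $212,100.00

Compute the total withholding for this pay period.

Wage Tax: taxable = $4,756.00
  $480.56 + 23.82% × ($4,756.00 − $3,300.00) = $480.56 + 23.82% × $1,456.00 = $827.38
Long-Term Care Levy: 5% × $4,756.00 = $237.80
Total: $827.38 + $237.80 = $1,065.18

$1,065.18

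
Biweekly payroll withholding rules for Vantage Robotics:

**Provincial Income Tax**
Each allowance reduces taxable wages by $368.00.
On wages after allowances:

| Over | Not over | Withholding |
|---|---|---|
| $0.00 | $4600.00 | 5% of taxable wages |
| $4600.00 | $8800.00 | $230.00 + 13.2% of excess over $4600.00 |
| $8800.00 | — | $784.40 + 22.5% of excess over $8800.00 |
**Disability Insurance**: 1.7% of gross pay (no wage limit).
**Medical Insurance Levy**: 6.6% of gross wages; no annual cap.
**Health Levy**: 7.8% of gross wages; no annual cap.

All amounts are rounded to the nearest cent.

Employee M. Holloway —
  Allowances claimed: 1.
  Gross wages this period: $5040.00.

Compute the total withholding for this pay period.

$1050.94

Provincial Income Tax: taxable = $5040.00 − 1×$368.00 = $4672.00
  $230.00 + 13.2% × ($4672.00 − $4600.00) = $230.00 + 13.2% × $72.00 = $239.50
Disability Insurance: 1.7% × $5040.00 = $85.68
Medical Insurance Levy: 6.6% × $5040.00 = $332.64
Health Levy: 7.8% × $5040.00 = $393.12
Total: $239.50 + $85.68 + $332.64 + $393.12 = $1050.94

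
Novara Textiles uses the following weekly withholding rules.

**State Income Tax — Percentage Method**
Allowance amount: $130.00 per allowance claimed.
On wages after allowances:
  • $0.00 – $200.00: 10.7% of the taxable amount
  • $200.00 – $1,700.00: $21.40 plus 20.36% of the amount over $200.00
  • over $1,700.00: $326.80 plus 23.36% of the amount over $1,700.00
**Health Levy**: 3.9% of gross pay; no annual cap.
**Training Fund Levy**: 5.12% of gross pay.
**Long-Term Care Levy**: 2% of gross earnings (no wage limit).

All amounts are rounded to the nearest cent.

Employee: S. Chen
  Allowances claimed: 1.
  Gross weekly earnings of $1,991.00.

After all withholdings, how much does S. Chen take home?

State Income Tax: taxable = $1,991.00 − 1×$130.00 = $1,861.00
  $326.80 + 23.36% × ($1,861.00 − $1,700.00) = $326.80 + 23.36% × $161.00 = $364.41
Health Levy: 3.9% × $1,991.00 = $77.65
Training Fund Levy: 5.12% × $1,991.00 = $101.94
Long-Term Care Levy: 2% × $1,991.00 = $39.82
Total withheld: $364.41 + $77.65 + $101.94 + $39.82 = $583.82
Net pay: $1,991.00 − $583.82 = $1,407.18

$1,407.18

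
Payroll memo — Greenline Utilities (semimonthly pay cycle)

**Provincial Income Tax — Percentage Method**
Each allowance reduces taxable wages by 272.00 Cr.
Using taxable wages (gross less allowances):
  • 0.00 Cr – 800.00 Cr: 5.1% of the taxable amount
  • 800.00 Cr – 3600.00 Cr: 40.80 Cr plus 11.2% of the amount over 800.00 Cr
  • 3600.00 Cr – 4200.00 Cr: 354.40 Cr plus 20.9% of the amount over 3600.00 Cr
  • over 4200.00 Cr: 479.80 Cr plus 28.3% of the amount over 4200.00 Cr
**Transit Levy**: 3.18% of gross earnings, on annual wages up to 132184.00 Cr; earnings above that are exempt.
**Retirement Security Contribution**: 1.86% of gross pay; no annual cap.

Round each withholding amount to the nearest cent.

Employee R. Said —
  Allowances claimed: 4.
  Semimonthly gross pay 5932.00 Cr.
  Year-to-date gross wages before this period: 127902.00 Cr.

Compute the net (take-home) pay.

Provincial Income Tax: taxable = 5932.00 Cr − 4×272.00 Cr = 4844.00 Cr
  479.80 Cr + 28.3% × (4844.00 Cr − 4200.00 Cr) = 479.80 Cr + 28.3% × 644.00 Cr = 662.05 Cr
Transit Levy: cap 132184.00 Cr − YTD 127902.00 Cr = 4282.00 Cr subject; 3.18% × 4282.00 Cr = 136.17 Cr
Retirement Security Contribution: 1.86% × 5932.00 Cr = 110.34 Cr
Total withheld: 662.05 Cr + 136.17 Cr + 110.34 Cr = 908.56 Cr
Net pay: 5932.00 Cr − 908.56 Cr = 5023.44 Cr

5023.44 Cr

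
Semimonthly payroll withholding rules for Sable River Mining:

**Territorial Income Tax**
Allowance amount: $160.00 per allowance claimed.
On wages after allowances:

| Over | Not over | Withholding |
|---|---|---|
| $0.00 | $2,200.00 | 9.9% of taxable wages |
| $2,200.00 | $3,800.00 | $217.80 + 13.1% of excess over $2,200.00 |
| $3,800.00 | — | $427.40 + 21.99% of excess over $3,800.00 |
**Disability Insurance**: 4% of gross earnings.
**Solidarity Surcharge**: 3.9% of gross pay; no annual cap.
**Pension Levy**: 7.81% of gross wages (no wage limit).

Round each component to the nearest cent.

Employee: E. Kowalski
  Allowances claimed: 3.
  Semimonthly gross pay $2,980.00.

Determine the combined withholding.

Territorial Income Tax: taxable = $2,980.00 − 3×$160.00 = $2,500.00
  $217.80 + 13.1% × ($2,500.00 − $2,200.00) = $217.80 + 13.1% × $300.00 = $257.10
Disability Insurance: 4% × $2,980.00 = $119.20
Solidarity Surcharge: 3.9% × $2,980.00 = $116.22
Pension Levy: 7.81% × $2,980.00 = $232.74
Total: $257.10 + $119.20 + $116.22 + $232.74 = $725.26

$725.26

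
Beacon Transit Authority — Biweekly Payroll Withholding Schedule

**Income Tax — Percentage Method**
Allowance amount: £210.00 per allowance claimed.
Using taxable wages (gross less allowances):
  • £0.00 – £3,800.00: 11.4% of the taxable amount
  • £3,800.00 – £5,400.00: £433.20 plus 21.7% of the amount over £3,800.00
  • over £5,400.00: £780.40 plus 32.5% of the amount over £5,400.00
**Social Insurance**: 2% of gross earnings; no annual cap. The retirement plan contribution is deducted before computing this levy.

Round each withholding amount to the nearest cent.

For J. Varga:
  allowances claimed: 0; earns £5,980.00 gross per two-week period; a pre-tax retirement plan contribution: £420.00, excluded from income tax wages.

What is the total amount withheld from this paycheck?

£943.60

Income Tax: taxable = £5,980.00 − £420.00 = £5,560.00
  £780.40 + 32.5% × (£5,560.00 − £5,400.00) = £780.40 + 32.5% × £160.00 = £832.40
Social Insurance: 2% × £5,560.00 = £111.20
Total: £832.40 + £111.20 = £943.60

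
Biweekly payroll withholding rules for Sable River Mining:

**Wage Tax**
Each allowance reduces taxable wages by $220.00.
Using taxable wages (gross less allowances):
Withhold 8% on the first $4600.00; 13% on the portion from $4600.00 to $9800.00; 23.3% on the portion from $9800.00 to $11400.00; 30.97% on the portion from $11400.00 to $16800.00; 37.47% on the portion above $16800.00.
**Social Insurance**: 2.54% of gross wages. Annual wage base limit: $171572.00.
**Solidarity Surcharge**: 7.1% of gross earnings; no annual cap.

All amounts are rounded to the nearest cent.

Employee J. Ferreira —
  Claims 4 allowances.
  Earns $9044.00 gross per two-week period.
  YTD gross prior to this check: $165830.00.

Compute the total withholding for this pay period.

$1619.29

Wage Tax: taxable = $9044.00 − 4×$220.00 = $8164.00
  $368.00 + 13% × ($8164.00 − $4600.00) = $368.00 + 13% × $3564.00 = $831.32
Social Insurance: cap $171572.00 − YTD $165830.00 = $5742.00 subject; 2.54% × $5742.00 = $145.85
Solidarity Surcharge: 7.1% × $9044.00 = $642.12
Total: $831.32 + $145.85 + $642.12 = $1619.29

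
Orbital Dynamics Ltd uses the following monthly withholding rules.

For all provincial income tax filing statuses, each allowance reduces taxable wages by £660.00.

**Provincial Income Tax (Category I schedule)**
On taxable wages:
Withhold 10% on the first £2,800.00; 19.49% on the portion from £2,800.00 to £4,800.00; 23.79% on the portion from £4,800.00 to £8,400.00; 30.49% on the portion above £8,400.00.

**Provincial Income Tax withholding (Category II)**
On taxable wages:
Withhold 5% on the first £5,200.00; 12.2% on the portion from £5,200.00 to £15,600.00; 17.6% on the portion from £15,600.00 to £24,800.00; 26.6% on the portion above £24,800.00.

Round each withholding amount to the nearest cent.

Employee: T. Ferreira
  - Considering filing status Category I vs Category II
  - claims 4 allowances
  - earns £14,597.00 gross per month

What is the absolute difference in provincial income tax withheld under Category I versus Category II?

£1,526.42

Provincial Income Tax (Category I): taxable = £14,597.00 − 4×£660.00 = £11,957.00
  £1,526.24 + 30.49% × (£11,957.00 − £8,400.00) = £1,526.24 + 30.49% × £3,557.00 = £2,610.77
Provincial Income Tax (Category II): taxable = £14,597.00 − 4×£660.00 = £11,957.00
  £260.00 + 12.2% × (£11,957.00 − £5,200.00) = £260.00 + 12.2% × £6,757.00 = £1,084.35
Difference: |£2,610.77 − £1,084.35| = £1,526.42 (higher under Category I)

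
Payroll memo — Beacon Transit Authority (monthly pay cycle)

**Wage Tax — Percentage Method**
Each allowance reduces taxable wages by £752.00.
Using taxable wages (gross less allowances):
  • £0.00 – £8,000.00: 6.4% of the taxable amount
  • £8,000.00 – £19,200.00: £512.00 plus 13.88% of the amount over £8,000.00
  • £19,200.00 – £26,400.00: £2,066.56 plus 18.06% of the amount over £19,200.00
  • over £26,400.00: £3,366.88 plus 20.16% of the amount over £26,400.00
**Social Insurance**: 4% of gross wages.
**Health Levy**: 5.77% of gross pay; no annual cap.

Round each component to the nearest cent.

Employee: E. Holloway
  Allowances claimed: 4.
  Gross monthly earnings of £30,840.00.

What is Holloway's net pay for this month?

Wage Tax: taxable = £30,840.00 − 4×£752.00 = £27,832.00
  £3,366.88 + 20.16% × (£27,832.00 − £26,400.00) = £3,366.88 + 20.16% × £1,432.00 = £3,655.57
Social Insurance: 4% × £30,840.00 = £1,233.60
Health Levy: 5.77% × £30,840.00 = £1,779.47
Total withheld: £3,655.57 + £1,233.60 + £1,779.47 = £6,668.64
Net pay: £30,840.00 − £6,668.64 = £24,171.36

£24,171.36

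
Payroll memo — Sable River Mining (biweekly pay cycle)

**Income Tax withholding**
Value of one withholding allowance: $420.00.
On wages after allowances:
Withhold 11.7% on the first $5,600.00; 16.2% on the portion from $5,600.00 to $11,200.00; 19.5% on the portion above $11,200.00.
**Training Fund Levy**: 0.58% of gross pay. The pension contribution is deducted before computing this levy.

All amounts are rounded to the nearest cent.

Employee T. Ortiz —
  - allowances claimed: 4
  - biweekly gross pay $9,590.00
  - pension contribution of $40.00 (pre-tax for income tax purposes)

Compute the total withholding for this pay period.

$1,078.33

Income Tax: taxable = $9,590.00 − $40.00 − 4×$420.00 = $7,870.00
  $655.20 + 16.2% × ($7,870.00 − $5,600.00) = $655.20 + 16.2% × $2,270.00 = $1,022.94
Training Fund Levy: 0.58% × $9,550.00 = $55.39
Total: $1,022.94 + $55.39 = $1,078.33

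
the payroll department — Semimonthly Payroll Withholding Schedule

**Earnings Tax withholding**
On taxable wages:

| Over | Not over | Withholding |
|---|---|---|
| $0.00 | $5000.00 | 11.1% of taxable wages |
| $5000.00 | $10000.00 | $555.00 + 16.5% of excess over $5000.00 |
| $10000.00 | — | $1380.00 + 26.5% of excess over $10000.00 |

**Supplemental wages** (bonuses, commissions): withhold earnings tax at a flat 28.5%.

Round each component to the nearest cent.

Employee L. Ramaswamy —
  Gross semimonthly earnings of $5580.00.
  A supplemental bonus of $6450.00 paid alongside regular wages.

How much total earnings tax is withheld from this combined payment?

$2488.95

Earnings Tax: taxable = $5580.00
  $555.00 + 16.5% × ($5580.00 − $5000.00) = $555.00 + 16.5% × $580.00 = $650.70
Supplemental (28.5% flat on bonus): 28.5% × $6450.00 = $1838.25
Total earnings tax: $650.70 + $1838.25 = $2488.95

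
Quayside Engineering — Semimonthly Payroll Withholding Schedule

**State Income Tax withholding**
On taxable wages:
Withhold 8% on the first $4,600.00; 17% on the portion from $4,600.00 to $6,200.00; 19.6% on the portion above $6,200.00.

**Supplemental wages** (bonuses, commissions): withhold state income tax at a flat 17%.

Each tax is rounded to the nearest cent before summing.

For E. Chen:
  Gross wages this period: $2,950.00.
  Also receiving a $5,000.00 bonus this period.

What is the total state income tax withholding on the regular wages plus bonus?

$1,086.00

State Income Tax: taxable = $2,950.00
  8% × $2,950.00 = $236.00
Supplemental (17% flat on bonus): 17% × $5,000.00 = $850.00
Total state income tax: $236.00 + $850.00 = $1,086.00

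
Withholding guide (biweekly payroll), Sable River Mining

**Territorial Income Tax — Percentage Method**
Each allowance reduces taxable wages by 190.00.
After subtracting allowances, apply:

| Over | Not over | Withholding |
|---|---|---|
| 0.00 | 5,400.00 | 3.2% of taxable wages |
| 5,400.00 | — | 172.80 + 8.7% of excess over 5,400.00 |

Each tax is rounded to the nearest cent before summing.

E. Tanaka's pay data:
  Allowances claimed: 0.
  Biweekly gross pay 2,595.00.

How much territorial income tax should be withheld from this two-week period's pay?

83.04

Territorial Income Tax: taxable = 2,595.00
  3.2% × 2,595.00 = 83.04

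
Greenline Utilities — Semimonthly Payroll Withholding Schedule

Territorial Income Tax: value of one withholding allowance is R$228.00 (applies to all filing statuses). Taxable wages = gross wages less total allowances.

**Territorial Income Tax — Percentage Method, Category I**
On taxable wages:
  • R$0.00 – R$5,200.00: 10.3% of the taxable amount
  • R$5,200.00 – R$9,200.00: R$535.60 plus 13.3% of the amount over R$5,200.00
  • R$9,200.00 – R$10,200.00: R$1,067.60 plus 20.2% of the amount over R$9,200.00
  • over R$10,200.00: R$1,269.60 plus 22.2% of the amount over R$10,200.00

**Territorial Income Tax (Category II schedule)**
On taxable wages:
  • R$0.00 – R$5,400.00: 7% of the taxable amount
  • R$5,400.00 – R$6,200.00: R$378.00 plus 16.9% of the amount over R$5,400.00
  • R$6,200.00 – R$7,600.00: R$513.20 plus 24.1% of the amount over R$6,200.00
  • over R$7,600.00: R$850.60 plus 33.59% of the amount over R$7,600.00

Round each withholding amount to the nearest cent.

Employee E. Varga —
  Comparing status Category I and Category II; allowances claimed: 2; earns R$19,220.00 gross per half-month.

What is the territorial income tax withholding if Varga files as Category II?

Territorial Income Tax (Category II): taxable = R$19,220.00 − 2×R$228.00 = R$18,764.00
  R$850.60 + 33.59% × (R$18,764.00 − R$7,600.00) = R$850.60 + 33.59% × R$11,164.00 = R$4,600.59

R$4,600.59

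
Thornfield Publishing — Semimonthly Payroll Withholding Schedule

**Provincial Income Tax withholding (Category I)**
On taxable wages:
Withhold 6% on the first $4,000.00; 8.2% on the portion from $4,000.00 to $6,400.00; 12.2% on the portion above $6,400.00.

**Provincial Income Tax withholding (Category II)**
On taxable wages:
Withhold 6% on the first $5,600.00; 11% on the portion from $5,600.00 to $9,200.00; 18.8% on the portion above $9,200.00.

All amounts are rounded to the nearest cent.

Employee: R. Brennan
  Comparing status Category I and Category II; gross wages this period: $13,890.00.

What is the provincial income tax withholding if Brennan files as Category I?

Provincial Income Tax (Category I): taxable = $13,890.00
  $436.80 + 12.2% × ($13,890.00 − $6,400.00) = $436.80 + 12.2% × $7,490.00 = $1,350.58

$1,350.58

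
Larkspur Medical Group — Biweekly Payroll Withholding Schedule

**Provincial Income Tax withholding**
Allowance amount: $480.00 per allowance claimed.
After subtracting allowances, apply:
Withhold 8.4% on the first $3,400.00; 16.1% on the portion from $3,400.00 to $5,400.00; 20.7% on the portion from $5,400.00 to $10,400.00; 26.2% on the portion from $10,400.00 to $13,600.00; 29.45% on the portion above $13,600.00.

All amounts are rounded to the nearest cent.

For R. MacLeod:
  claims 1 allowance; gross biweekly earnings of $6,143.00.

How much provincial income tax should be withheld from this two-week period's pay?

$662.04

Provincial Income Tax: taxable = $6,143.00 − 1×$480.00 = $5,663.00
  $607.60 + 20.7% × ($5,663.00 − $5,400.00) = $607.60 + 20.7% × $263.00 = $662.04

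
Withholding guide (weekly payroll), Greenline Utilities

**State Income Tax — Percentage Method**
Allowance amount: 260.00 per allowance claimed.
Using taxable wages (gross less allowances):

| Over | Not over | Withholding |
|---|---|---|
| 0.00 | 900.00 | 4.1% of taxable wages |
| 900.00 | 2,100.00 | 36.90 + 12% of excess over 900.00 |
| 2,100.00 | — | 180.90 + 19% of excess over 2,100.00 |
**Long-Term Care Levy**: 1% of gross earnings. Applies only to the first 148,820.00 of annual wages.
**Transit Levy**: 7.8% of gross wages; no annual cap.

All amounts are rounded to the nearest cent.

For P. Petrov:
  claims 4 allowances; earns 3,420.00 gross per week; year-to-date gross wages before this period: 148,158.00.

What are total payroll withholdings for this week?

State Income Tax: taxable = 3,420.00 − 4×260.00 = 2,380.00
  180.90 + 19% × (2,380.00 − 2,100.00) = 180.90 + 19% × 280.00 = 234.10
Long-Term Care Levy: cap 148,820.00 − YTD 148,158.00 = 662.00 subject; 1% × 662.00 = 6.62
Transit Levy: 7.8% × 3,420.00 = 266.76
Total: 234.10 + 6.62 + 266.76 = 507.48

507.48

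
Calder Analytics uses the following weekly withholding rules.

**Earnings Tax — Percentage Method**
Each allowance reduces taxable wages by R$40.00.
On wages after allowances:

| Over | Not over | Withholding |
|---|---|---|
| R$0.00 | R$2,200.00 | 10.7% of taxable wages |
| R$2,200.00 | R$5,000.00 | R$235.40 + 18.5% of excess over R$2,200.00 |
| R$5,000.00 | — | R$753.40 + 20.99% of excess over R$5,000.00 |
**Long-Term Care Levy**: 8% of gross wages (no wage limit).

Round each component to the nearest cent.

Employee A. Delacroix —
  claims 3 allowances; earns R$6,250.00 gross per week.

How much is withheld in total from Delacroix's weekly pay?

Earnings Tax: taxable = R$6,250.00 − 3×R$40.00 = R$6,130.00
  R$753.40 + 20.99% × (R$6,130.00 − R$5,000.00) = R$753.40 + 20.99% × R$1,130.00 = R$990.59
Long-Term Care Levy: 8% × R$6,250.00 = R$500.00
Total: R$990.59 + R$500.00 = R$1,490.59

R$1,490.59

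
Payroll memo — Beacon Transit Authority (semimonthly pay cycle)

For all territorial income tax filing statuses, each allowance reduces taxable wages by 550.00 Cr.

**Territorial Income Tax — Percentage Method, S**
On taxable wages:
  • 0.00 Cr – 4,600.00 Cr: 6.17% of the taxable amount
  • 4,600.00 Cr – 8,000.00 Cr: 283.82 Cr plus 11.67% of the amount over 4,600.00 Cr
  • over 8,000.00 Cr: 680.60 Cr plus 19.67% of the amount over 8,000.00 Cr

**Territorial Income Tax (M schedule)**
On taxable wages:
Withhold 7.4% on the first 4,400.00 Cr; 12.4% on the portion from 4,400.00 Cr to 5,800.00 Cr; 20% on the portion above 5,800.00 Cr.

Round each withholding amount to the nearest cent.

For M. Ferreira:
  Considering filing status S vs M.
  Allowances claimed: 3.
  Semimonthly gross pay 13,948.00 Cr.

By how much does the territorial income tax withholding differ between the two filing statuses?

Territorial Income Tax (S): taxable = 13,948.00 Cr − 3×550.00 Cr = 12,298.00 Cr
  680.60 Cr + 19.67% × (12,298.00 Cr − 8,000.00 Cr) = 680.60 Cr + 19.67% × 4,298.00 Cr = 1,526.02 Cr
Territorial Income Tax (M): taxable = 13,948.00 Cr − 3×550.00 Cr = 12,298.00 Cr
  499.20 Cr + 20% × (12,298.00 Cr − 5,800.00 Cr) = 499.20 Cr + 20% × 6,498.00 Cr = 1,798.80 Cr
Difference: |1,526.02 Cr − 1,798.80 Cr| = 272.78 Cr (higher under M)

272.78 Cr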